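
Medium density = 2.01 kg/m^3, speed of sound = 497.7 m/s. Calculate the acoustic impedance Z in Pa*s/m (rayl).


Given values:
  rho = 2.01 kg/m^3
  c = 497.7 m/s
Formula: Z = rho * c
Z = 2.01 * 497.7
Z = 1000.38

1000.38 rayl


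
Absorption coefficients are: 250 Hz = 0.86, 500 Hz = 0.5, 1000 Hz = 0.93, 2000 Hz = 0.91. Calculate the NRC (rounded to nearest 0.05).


Given values:
  a_250 = 0.86, a_500 = 0.5
  a_1000 = 0.93, a_2000 = 0.91
Formula: NRC = (a250 + a500 + a1000 + a2000) / 4
Sum = 0.86 + 0.5 + 0.93 + 0.91 = 3.2
NRC = 3.2 / 4 = 0.8
Rounded to nearest 0.05: 0.8

0.8


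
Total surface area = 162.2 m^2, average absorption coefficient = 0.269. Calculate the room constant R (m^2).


Given values:
  S = 162.2 m^2, alpha = 0.269
Formula: R = S * alpha / (1 - alpha)
Numerator: 162.2 * 0.269 = 43.6318
Denominator: 1 - 0.269 = 0.731
R = 43.6318 / 0.731 = 59.69

59.69 m^2


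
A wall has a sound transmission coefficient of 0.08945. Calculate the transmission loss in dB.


Given values:
  tau = 0.08945
Formula: TL = 10 * log10(1 / tau)
Compute 1 / tau = 1 / 0.08945 = 11.1794
Compute log10(11.1794) = 1.048418
TL = 10 * 1.048418 = 10.48

10.48 dB


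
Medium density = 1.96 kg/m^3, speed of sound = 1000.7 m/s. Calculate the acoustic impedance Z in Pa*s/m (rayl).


Given values:
  rho = 1.96 kg/m^3
  c = 1000.7 m/s
Formula: Z = rho * c
Z = 1.96 * 1000.7
Z = 1961.37

1961.37 rayl


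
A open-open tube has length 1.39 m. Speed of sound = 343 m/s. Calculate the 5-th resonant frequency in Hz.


Given values:
  Tube type: open-open, L = 1.39 m, c = 343 m/s, n = 5
Formula: f_n = n * c / (2 * L)
Compute 2 * L = 2 * 1.39 = 2.78
f = 5 * 343 / 2.78
f = 616.91

616.91 Hz


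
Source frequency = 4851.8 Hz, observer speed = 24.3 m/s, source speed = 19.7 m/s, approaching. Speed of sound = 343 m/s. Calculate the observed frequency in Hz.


Given values:
  f_s = 4851.8 Hz, v_o = 24.3 m/s, v_s = 19.7 m/s
  Direction: approaching
Formula: f_o = f_s * (c + v_o) / (c - v_s)
Numerator: c + v_o = 343 + 24.3 = 367.3
Denominator: c - v_s = 343 - 19.7 = 323.3
f_o = 4851.8 * 367.3 / 323.3 = 5512.11

5512.11 Hz


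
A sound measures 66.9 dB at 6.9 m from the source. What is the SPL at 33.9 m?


Given values:
  SPL1 = 66.9 dB, r1 = 6.9 m, r2 = 33.9 m
Formula: SPL2 = SPL1 - 20 * log10(r2 / r1)
Compute ratio: r2 / r1 = 33.9 / 6.9 = 4.913
Compute log10: log10(4.913) = 0.691347
Compute drop: 20 * 0.691347 = 13.8269
SPL2 = 66.9 - 13.8269 = 53.07

53.07 dB


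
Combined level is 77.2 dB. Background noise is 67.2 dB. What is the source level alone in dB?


Given values:
  L_total = 77.2 dB, L_bg = 67.2 dB
Formula: L_source = 10 * log10(10^(L_total/10) - 10^(L_bg/10))
Convert to linear:
  10^(77.2/10) = 52480746.025
  10^(67.2/10) = 5248074.6025
Difference: 52480746.025 - 5248074.6025 = 47232671.4225
L_source = 10 * log10(47232671.4225) = 76.74

76.74 dB


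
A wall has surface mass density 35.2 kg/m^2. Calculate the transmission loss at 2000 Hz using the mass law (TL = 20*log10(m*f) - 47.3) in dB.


Given values:
  m = 35.2 kg/m^2, f = 2000 Hz
Formula: TL = 20 * log10(m * f) - 47.3
Compute m * f = 35.2 * 2000 = 70400.0
Compute log10(70400.0) = 4.847573
Compute 20 * 4.847573 = 96.9515
TL = 96.9515 - 47.3 = 49.65

49.65 dB


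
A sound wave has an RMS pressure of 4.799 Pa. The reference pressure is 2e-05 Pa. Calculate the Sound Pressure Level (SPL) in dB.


Given values:
  p = 4.799 Pa
  p_ref = 2e-05 Pa
Formula: SPL = 20 * log10(p / p_ref)
Compute ratio: p / p_ref = 4.799 / 2e-05 = 239950
Compute log10: log10(239950) = 5.380121
Multiply: SPL = 20 * 5.380121 = 107.6

107.6 dB


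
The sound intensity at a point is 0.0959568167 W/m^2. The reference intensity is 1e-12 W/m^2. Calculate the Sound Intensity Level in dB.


Given values:
  I = 0.0959568167 W/m^2
  I_ref = 1e-12 W/m^2
Formula: SIL = 10 * log10(I / I_ref)
Compute ratio: I / I_ref = 95956816700
Compute log10: log10(95956816700) = 10.982076
Multiply: SIL = 10 * 10.982076 = 109.82

109.82 dB


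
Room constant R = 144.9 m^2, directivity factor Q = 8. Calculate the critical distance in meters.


Given values:
  R = 144.9 m^2, Q = 8
Formula: d_c = 0.141 * sqrt(Q * R)
Compute Q * R = 8 * 144.9 = 1159.2
Compute sqrt(1159.2) = 34.047
d_c = 0.141 * 34.047 = 4.801

4.801 m


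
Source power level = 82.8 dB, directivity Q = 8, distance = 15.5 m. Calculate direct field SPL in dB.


Given values:
  Lw = 82.8 dB, Q = 8, r = 15.5 m
Formula: SPL = Lw + 10 * log10(Q / (4 * pi * r^2))
Compute 4 * pi * r^2 = 4 * pi * 15.5^2 = 3019.0705
Compute Q / denom = 8 / 3019.0705 = 0.00264982
Compute 10 * log10(0.00264982) = -25.7678
SPL = 82.8 + (-25.7678) = 57.03

57.03 dB


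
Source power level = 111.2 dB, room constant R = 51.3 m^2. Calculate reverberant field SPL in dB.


Given values:
  Lw = 111.2 dB, R = 51.3 m^2
Formula: SPL = Lw + 10 * log10(4 / R)
Compute 4 / R = 4 / 51.3 = 0.077973
Compute 10 * log10(0.077973) = -11.0806
SPL = 111.2 + (-11.0806) = 100.12

100.12 dB


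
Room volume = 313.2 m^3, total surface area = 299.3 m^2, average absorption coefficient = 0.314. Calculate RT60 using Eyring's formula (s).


Given values:
  V = 313.2 m^3, S = 299.3 m^2, alpha = 0.314
Formula: RT60 = 0.161 * V / (-S * ln(1 - alpha))
Compute ln(1 - 0.314) = ln(0.686) = -0.376878
Denominator: -299.3 * -0.376878 = 112.7996
Numerator: 0.161 * 313.2 = 50.4252
RT60 = 50.4252 / 112.7996 = 0.447

0.447 s


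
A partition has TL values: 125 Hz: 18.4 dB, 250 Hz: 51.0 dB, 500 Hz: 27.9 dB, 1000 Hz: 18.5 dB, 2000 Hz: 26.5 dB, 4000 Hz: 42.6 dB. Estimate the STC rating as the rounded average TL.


Given TL values at each frequency:
  125 Hz: 18.4 dB
  250 Hz: 51.0 dB
  500 Hz: 27.9 dB
  1000 Hz: 18.5 dB
  2000 Hz: 26.5 dB
  4000 Hz: 42.6 dB
Formula: STC ~ round(average of TL values)
Sum = 18.4 + 51.0 + 27.9 + 18.5 + 26.5 + 42.6 = 184.9
Average = 184.9 / 6 = 30.82
Rounded: 31

31


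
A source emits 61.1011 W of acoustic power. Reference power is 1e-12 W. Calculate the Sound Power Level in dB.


Given values:
  W = 61.1011 W
  W_ref = 1e-12 W
Formula: SWL = 10 * log10(W / W_ref)
Compute ratio: W / W_ref = 61101100000000
Compute log10: log10(61101100000000) = 13.786049
Multiply: SWL = 10 * 13.786049 = 137.86

137.86 dB


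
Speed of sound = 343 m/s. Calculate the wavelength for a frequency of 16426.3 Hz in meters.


Given values:
  c = 343 m/s, f = 16426.3 Hz
Formula: lambda = c / f
lambda = 343 / 16426.3
lambda = 0.0209

0.0209 m


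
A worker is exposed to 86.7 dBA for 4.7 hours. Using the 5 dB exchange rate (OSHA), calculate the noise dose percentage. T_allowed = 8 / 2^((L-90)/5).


Given values:
  L = 86.7 dBA, T = 4.7 hours
Formula: T_allowed = 8 / 2^((L - 90) / 5)
Compute exponent: (86.7 - 90) / 5 = -0.66
Compute 2^(-0.66) = 0.632878
T_allowed = 8 / 0.632878 = 12.640667 hours
Dose = (T / T_allowed) * 100
Dose = (4.7 / 12.640667) * 100 = 37.18

37.18 %


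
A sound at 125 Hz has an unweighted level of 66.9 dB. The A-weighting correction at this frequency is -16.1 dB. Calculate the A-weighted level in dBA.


Given values:
  SPL = 66.9 dB
  A-weighting at 125 Hz = -16.1 dB
Formula: L_A = SPL + A_weight
L_A = 66.9 + (-16.1)
L_A = 50.8

50.8 dBA


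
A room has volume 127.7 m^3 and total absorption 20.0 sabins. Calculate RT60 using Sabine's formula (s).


Given values:
  V = 127.7 m^3
  A = 20.0 sabins
Formula: RT60 = 0.161 * V / A
Numerator: 0.161 * 127.7 = 20.5597
RT60 = 20.5597 / 20.0 = 1.028

1.028 s


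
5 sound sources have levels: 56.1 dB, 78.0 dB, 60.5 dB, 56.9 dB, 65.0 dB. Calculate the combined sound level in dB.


Formula: L_total = 10 * log10( sum(10^(Li/10)) )
  Source 1: 10^(56.1/10) = 407380.2778
  Source 2: 10^(78.0/10) = 63095734.448
  Source 3: 10^(60.5/10) = 1122018.4543
  Source 4: 10^(56.9/10) = 489778.8194
  Source 5: 10^(65.0/10) = 3162277.6602
Sum of linear values = 68277189.6597
L_total = 10 * log10(68277189.6597) = 78.34

78.34 dB


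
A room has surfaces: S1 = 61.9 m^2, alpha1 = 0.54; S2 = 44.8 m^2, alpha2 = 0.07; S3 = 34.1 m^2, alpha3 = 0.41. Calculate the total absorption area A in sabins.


Given surfaces:
  Surface 1: 61.9 * 0.54 = 33.426
  Surface 2: 44.8 * 0.07 = 3.136
  Surface 3: 34.1 * 0.41 = 13.981
Formula: A = sum(Si * alpha_i)
A = 33.426 + 3.136 + 13.981
A = 50.54

50.54 sabins


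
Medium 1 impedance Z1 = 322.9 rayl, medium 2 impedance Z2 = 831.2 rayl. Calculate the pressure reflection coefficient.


Given values:
  Z1 = 322.9 rayl, Z2 = 831.2 rayl
Formula: R = (Z2 - Z1) / (Z2 + Z1)
Numerator: Z2 - Z1 = 831.2 - 322.9 = 508.3
Denominator: Z2 + Z1 = 831.2 + 322.9 = 1154.1
R = 508.3 / 1154.1 = 0.4404

0.4404


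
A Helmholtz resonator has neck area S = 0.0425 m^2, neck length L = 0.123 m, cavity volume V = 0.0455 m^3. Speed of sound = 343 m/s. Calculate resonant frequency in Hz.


Given values:
  S = 0.0425 m^2, L = 0.123 m, V = 0.0455 m^3, c = 343 m/s
Formula: f = (c / (2*pi)) * sqrt(S / (V * L))
Compute V * L = 0.0455 * 0.123 = 0.0055965
Compute S / (V * L) = 0.0425 / 0.0055965 = 7.594
Compute sqrt(7.594) = 2.755721
Compute c / (2*pi) = 343 / 6.283185 = 54.590148
f = 54.590148 * 2.755721 = 150.44

150.44 Hz


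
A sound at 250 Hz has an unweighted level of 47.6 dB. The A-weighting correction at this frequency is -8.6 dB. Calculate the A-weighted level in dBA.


Given values:
  SPL = 47.6 dB
  A-weighting at 250 Hz = -8.6 dB
Formula: L_A = SPL + A_weight
L_A = 47.6 + (-8.6)
L_A = 39.0

39.0 dBA


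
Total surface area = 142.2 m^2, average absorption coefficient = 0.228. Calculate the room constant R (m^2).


Given values:
  S = 142.2 m^2, alpha = 0.228
Formula: R = S * alpha / (1 - alpha)
Numerator: 142.2 * 0.228 = 32.4216
Denominator: 1 - 0.228 = 0.772
R = 32.4216 / 0.772 = 42.0

42.0 m^2


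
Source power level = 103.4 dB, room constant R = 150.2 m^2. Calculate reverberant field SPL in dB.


Given values:
  Lw = 103.4 dB, R = 150.2 m^2
Formula: SPL = Lw + 10 * log10(4 / R)
Compute 4 / R = 4 / 150.2 = 0.026631
Compute 10 * log10(0.026631) = -15.7461
SPL = 103.4 + (-15.7461) = 87.65

87.65 dB


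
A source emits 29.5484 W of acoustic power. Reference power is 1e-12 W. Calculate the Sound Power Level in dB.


Given values:
  W = 29.5484 W
  W_ref = 1e-12 W
Formula: SWL = 10 * log10(W / W_ref)
Compute ratio: W / W_ref = 29548400000000
Compute log10: log10(29548400000000) = 13.470534
Multiply: SWL = 10 * 13.470534 = 134.71

134.71 dB


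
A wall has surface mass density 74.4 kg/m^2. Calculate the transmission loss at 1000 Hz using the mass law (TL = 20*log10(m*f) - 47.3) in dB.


Given values:
  m = 74.4 kg/m^2, f = 1000 Hz
Formula: TL = 20 * log10(m * f) - 47.3
Compute m * f = 74.4 * 1000 = 74400.0
Compute log10(74400.0) = 4.871573
Compute 20 * 4.871573 = 97.4315
TL = 97.4315 - 47.3 = 50.13

50.13 dB


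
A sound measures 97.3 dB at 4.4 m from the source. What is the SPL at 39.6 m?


Given values:
  SPL1 = 97.3 dB, r1 = 4.4 m, r2 = 39.6 m
Formula: SPL2 = SPL1 - 20 * log10(r2 / r1)
Compute ratio: r2 / r1 = 39.6 / 4.4 = 9.0
Compute log10: log10(9.0) = 0.954243
Compute drop: 20 * 0.954243 = 19.0849
SPL2 = 97.3 - 19.0849 = 78.22

78.22 dB


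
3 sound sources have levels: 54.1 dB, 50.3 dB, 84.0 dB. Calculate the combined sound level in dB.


Formula: L_total = 10 * log10( sum(10^(Li/10)) )
  Source 1: 10^(54.1/10) = 257039.5783
  Source 2: 10^(50.3/10) = 107151.9305
  Source 3: 10^(84.0/10) = 251188643.151
Sum of linear values = 251552834.6598
L_total = 10 * log10(251552834.6598) = 84.01

84.01 dB


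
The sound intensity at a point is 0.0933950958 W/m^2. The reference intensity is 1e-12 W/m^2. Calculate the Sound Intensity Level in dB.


Given values:
  I = 0.0933950958 W/m^2
  I_ref = 1e-12 W/m^2
Formula: SIL = 10 * log10(I / I_ref)
Compute ratio: I / I_ref = 93395095800
Compute log10: log10(93395095800) = 10.970324
Multiply: SIL = 10 * 10.970324 = 109.7

109.7 dB


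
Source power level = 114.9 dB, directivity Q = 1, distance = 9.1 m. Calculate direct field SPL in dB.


Given values:
  Lw = 114.9 dB, Q = 1, r = 9.1 m
Formula: SPL = Lw + 10 * log10(Q / (4 * pi * r^2))
Compute 4 * pi * r^2 = 4 * pi * 9.1^2 = 1040.6212
Compute Q / denom = 1 / 1040.6212 = 0.00096096
Compute 10 * log10(0.00096096) = -30.1729
SPL = 114.9 + (-30.1729) = 84.73

84.73 dB


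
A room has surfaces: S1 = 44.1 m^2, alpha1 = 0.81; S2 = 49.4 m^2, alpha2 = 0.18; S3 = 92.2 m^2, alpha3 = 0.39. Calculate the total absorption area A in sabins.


Given surfaces:
  Surface 1: 44.1 * 0.81 = 35.721
  Surface 2: 49.4 * 0.18 = 8.892
  Surface 3: 92.2 * 0.39 = 35.958
Formula: A = sum(Si * alpha_i)
A = 35.721 + 8.892 + 35.958
A = 80.57

80.57 sabins


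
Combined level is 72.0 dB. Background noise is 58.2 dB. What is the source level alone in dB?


Given values:
  L_total = 72.0 dB, L_bg = 58.2 dB
Formula: L_source = 10 * log10(10^(L_total/10) - 10^(L_bg/10))
Convert to linear:
  10^(72.0/10) = 15848931.9246
  10^(58.2/10) = 660693.448
Difference: 15848931.9246 - 660693.448 = 15188238.4766
L_source = 10 * log10(15188238.4766) = 71.82

71.82 dB


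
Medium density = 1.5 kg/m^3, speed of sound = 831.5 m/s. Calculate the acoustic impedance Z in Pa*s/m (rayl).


Given values:
  rho = 1.5 kg/m^3
  c = 831.5 m/s
Formula: Z = rho * c
Z = 1.5 * 831.5
Z = 1247.25

1247.25 rayl


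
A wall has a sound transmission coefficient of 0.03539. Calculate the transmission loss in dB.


Given values:
  tau = 0.03539
Formula: TL = 10 * log10(1 / tau)
Compute 1 / tau = 1 / 0.03539 = 28.2566
Compute log10(28.2566) = 1.45112
TL = 10 * 1.45112 = 14.51

14.51 dB


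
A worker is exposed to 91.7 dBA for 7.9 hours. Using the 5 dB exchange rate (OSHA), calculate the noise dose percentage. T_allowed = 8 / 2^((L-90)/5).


Given values:
  L = 91.7 dBA, T = 7.9 hours
Formula: T_allowed = 8 / 2^((L - 90) / 5)
Compute exponent: (91.7 - 90) / 5 = 0.34
Compute 2^(0.34) = 1.265757
T_allowed = 8 / 1.265757 = 6.320328 hours
Dose = (T / T_allowed) * 100
Dose = (7.9 / 6.320328) * 100 = 124.99

124.99 %


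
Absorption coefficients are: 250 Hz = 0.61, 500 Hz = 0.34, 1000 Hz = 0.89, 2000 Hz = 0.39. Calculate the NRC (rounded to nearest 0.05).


Given values:
  a_250 = 0.61, a_500 = 0.34
  a_1000 = 0.89, a_2000 = 0.39
Formula: NRC = (a250 + a500 + a1000 + a2000) / 4
Sum = 0.61 + 0.34 + 0.89 + 0.39 = 2.23
NRC = 2.23 / 4 = 0.5575
Rounded to nearest 0.05: 0.55

0.55


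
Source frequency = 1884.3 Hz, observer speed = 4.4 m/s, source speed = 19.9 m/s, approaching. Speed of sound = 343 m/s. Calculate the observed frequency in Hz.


Given values:
  f_s = 1884.3 Hz, v_o = 4.4 m/s, v_s = 19.9 m/s
  Direction: approaching
Formula: f_o = f_s * (c + v_o) / (c - v_s)
Numerator: c + v_o = 343 + 4.4 = 347.4
Denominator: c - v_s = 343 - 19.9 = 323.1
f_o = 1884.3 * 347.4 / 323.1 = 2026.02

2026.02 Hz


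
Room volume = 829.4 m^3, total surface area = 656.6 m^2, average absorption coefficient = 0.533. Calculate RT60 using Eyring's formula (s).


Given values:
  V = 829.4 m^3, S = 656.6 m^2, alpha = 0.533
Formula: RT60 = 0.161 * V / (-S * ln(1 - alpha))
Compute ln(1 - 0.533) = ln(0.467) = -0.761426
Denominator: -656.6 * -0.761426 = 499.9523
Numerator: 0.161 * 829.4 = 133.5334
RT60 = 133.5334 / 499.9523 = 0.267

0.267 s


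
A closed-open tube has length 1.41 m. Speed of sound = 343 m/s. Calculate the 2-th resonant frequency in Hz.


Given values:
  Tube type: closed-open, L = 1.41 m, c = 343 m/s, n = 2
Formula: f_n = (2n - 1) * c / (4 * L)
Compute 2n - 1 = 2*2 - 1 = 3
Compute 4 * L = 4 * 1.41 = 5.64
f = 3 * 343 / 5.64
f = 182.45

182.45 Hz


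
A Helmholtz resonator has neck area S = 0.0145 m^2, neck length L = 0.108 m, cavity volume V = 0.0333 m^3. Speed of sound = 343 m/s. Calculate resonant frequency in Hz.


Given values:
  S = 0.0145 m^2, L = 0.108 m, V = 0.0333 m^3, c = 343 m/s
Formula: f = (c / (2*pi)) * sqrt(S / (V * L))
Compute V * L = 0.0333 * 0.108 = 0.0035964
Compute S / (V * L) = 0.0145 / 0.0035964 = 4.0318
Compute sqrt(4.0318) = 2.007934
Compute c / (2*pi) = 343 / 6.283185 = 54.590148
f = 54.590148 * 2.007934 = 109.61

109.61 Hz


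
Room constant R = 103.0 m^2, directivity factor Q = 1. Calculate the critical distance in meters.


Given values:
  R = 103.0 m^2, Q = 1
Formula: d_c = 0.141 * sqrt(Q * R)
Compute Q * R = 1 * 103.0 = 103.0
Compute sqrt(103.0) = 10.1489
d_c = 0.141 * 10.1489 = 1.431

1.431 m


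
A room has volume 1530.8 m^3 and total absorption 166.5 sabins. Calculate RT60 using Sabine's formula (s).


Given values:
  V = 1530.8 m^3
  A = 166.5 sabins
Formula: RT60 = 0.161 * V / A
Numerator: 0.161 * 1530.8 = 246.4588
RT60 = 246.4588 / 166.5 = 1.48

1.48 s


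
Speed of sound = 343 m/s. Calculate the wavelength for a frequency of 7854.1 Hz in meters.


Given values:
  c = 343 m/s, f = 7854.1 Hz
Formula: lambda = c / f
lambda = 343 / 7854.1
lambda = 0.0437

0.0437 m


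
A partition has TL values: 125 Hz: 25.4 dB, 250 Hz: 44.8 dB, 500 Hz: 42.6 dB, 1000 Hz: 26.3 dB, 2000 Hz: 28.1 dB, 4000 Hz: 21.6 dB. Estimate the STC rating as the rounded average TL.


Given TL values at each frequency:
  125 Hz: 25.4 dB
  250 Hz: 44.8 dB
  500 Hz: 42.6 dB
  1000 Hz: 26.3 dB
  2000 Hz: 28.1 dB
  4000 Hz: 21.6 dB
Formula: STC ~ round(average of TL values)
Sum = 25.4 + 44.8 + 42.6 + 26.3 + 28.1 + 21.6 = 188.8
Average = 188.8 / 6 = 31.47
Rounded: 31

31


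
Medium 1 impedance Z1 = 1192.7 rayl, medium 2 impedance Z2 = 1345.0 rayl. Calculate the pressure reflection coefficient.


Given values:
  Z1 = 1192.7 rayl, Z2 = 1345.0 rayl
Formula: R = (Z2 - Z1) / (Z2 + Z1)
Numerator: Z2 - Z1 = 1345.0 - 1192.7 = 152.3
Denominator: Z2 + Z1 = 1345.0 + 1192.7 = 2537.7
R = 152.3 / 2537.7 = 0.06

0.06


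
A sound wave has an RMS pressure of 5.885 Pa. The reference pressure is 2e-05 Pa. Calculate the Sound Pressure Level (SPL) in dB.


Given values:
  p = 5.885 Pa
  p_ref = 2e-05 Pa
Formula: SPL = 20 * log10(p / p_ref)
Compute ratio: p / p_ref = 5.885 / 2e-05 = 294250
Compute log10: log10(294250) = 5.468716
Multiply: SPL = 20 * 5.468716 = 109.37

109.37 dB


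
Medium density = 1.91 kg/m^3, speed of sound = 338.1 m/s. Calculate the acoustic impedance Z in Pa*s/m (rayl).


Given values:
  rho = 1.91 kg/m^3
  c = 338.1 m/s
Formula: Z = rho * c
Z = 1.91 * 338.1
Z = 645.77

645.77 rayl


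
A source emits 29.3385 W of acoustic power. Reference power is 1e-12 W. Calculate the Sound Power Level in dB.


Given values:
  W = 29.3385 W
  W_ref = 1e-12 W
Formula: SWL = 10 * log10(W / W_ref)
Compute ratio: W / W_ref = 29338500000000
Compute log10: log10(29338500000000) = 13.467438
Multiply: SWL = 10 * 13.467438 = 134.67

134.67 dB


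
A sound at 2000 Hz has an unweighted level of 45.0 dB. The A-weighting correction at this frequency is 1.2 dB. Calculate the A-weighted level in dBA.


Given values:
  SPL = 45.0 dB
  A-weighting at 2000 Hz = 1.2 dB
Formula: L_A = SPL + A_weight
L_A = 45.0 + (1.2)
L_A = 46.2

46.2 dBA


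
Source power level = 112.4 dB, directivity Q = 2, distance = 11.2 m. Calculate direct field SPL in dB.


Given values:
  Lw = 112.4 dB, Q = 2, r = 11.2 m
Formula: SPL = Lw + 10 * log10(Q / (4 * pi * r^2))
Compute 4 * pi * r^2 = 4 * pi * 11.2^2 = 1576.3255
Compute Q / denom = 2 / 1576.3255 = 0.00126877
Compute 10 * log10(0.00126877) = -28.9662
SPL = 112.4 + (-28.9662) = 83.43

83.43 dB


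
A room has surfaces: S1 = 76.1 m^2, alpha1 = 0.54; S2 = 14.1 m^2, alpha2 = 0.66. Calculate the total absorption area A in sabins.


Given surfaces:
  Surface 1: 76.1 * 0.54 = 41.094
  Surface 2: 14.1 * 0.66 = 9.306
Formula: A = sum(Si * alpha_i)
A = 41.094 + 9.306
A = 50.4

50.4 sabins


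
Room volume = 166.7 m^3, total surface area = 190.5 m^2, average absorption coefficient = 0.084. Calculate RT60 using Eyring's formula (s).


Given values:
  V = 166.7 m^3, S = 190.5 m^2, alpha = 0.084
Formula: RT60 = 0.161 * V / (-S * ln(1 - alpha))
Compute ln(1 - 0.084) = ln(0.916) = -0.087739
Denominator: -190.5 * -0.087739 = 16.7143
Numerator: 0.161 * 166.7 = 26.8387
RT60 = 26.8387 / 16.7143 = 1.606

1.606 s


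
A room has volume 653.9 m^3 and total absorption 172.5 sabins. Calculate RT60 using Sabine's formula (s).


Given values:
  V = 653.9 m^3
  A = 172.5 sabins
Formula: RT60 = 0.161 * V / A
Numerator: 0.161 * 653.9 = 105.2779
RT60 = 105.2779 / 172.5 = 0.61

0.61 s


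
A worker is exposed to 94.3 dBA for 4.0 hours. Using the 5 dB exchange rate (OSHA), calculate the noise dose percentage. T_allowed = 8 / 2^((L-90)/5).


Given values:
  L = 94.3 dBA, T = 4.0 hours
Formula: T_allowed = 8 / 2^((L - 90) / 5)
Compute exponent: (94.3 - 90) / 5 = 0.86
Compute 2^(0.86) = 1.815038
T_allowed = 8 / 1.815038 = 4.407621 hours
Dose = (T / T_allowed) * 100
Dose = (4.0 / 4.407621) * 100 = 90.75

90.75 %


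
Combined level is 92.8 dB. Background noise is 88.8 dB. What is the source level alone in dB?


Given values:
  L_total = 92.8 dB, L_bg = 88.8 dB
Formula: L_source = 10 * log10(10^(L_total/10) - 10^(L_bg/10))
Convert to linear:
  10^(92.8/10) = 1905460717.9632
  10^(88.8/10) = 758577575.0292
Difference: 1905460717.9632 - 758577575.0292 = 1146883142.934
L_source = 10 * log10(1146883142.934) = 90.6

90.6 dB


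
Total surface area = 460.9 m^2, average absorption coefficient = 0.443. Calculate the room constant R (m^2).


Given values:
  S = 460.9 m^2, alpha = 0.443
Formula: R = S * alpha / (1 - alpha)
Numerator: 460.9 * 0.443 = 204.1787
Denominator: 1 - 0.443 = 0.557
R = 204.1787 / 0.557 = 366.57

366.57 m^2


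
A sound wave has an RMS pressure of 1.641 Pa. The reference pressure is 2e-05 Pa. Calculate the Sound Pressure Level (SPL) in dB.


Given values:
  p = 1.641 Pa
  p_ref = 2e-05 Pa
Formula: SPL = 20 * log10(p / p_ref)
Compute ratio: p / p_ref = 1.641 / 2e-05 = 82050
Compute log10: log10(82050) = 4.914079
Multiply: SPL = 20 * 4.914079 = 98.28

98.28 dB


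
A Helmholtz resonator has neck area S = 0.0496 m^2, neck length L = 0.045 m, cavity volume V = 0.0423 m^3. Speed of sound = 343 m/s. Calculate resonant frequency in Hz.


Given values:
  S = 0.0496 m^2, L = 0.045 m, V = 0.0423 m^3, c = 343 m/s
Formula: f = (c / (2*pi)) * sqrt(S / (V * L))
Compute V * L = 0.0423 * 0.045 = 0.0019035
Compute S / (V * L) = 0.0496 / 0.0019035 = 26.0573
Compute sqrt(26.0573) = 5.104635
Compute c / (2*pi) = 343 / 6.283185 = 54.590148
f = 54.590148 * 5.104635 = 278.66

278.66 Hz


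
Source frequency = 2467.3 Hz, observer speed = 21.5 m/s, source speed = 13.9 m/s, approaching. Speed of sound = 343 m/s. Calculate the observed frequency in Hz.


Given values:
  f_s = 2467.3 Hz, v_o = 21.5 m/s, v_s = 13.9 m/s
  Direction: approaching
Formula: f_o = f_s * (c + v_o) / (c - v_s)
Numerator: c + v_o = 343 + 21.5 = 364.5
Denominator: c - v_s = 343 - 13.9 = 329.1
f_o = 2467.3 * 364.5 / 329.1 = 2732.7

2732.7 Hz


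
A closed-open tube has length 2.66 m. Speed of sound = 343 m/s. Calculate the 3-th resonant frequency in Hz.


Given values:
  Tube type: closed-open, L = 2.66 m, c = 343 m/s, n = 3
Formula: f_n = (2n - 1) * c / (4 * L)
Compute 2n - 1 = 2*3 - 1 = 5
Compute 4 * L = 4 * 2.66 = 10.64
f = 5 * 343 / 10.64
f = 161.18

161.18 Hz


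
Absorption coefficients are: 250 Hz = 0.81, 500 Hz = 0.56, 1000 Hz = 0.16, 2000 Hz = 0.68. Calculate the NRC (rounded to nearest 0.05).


Given values:
  a_250 = 0.81, a_500 = 0.56
  a_1000 = 0.16, a_2000 = 0.68
Formula: NRC = (a250 + a500 + a1000 + a2000) / 4
Sum = 0.81 + 0.56 + 0.16 + 0.68 = 2.21
NRC = 2.21 / 4 = 0.5525
Rounded to nearest 0.05: 0.55

0.55


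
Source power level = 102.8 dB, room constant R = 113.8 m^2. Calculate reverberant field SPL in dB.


Given values:
  Lw = 102.8 dB, R = 113.8 m^2
Formula: SPL = Lw + 10 * log10(4 / R)
Compute 4 / R = 4 / 113.8 = 0.035149
Compute 10 * log10(0.035149) = -14.5409
SPL = 102.8 + (-14.5409) = 88.26

88.26 dB


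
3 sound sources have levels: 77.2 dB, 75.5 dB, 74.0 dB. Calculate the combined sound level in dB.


Formula: L_total = 10 * log10( sum(10^(Li/10)) )
  Source 1: 10^(77.2/10) = 52480746.025
  Source 2: 10^(75.5/10) = 35481338.9234
  Source 3: 10^(74.0/10) = 25118864.3151
Sum of linear values = 113080949.2635
L_total = 10 * log10(113080949.2635) = 80.53

80.53 dB


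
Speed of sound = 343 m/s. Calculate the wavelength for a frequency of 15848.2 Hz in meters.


Given values:
  c = 343 m/s, f = 15848.2 Hz
Formula: lambda = c / f
lambda = 343 / 15848.2
lambda = 0.0216

0.0216 m


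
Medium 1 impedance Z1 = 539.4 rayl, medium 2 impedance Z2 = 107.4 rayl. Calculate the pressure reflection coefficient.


Given values:
  Z1 = 539.4 rayl, Z2 = 107.4 rayl
Formula: R = (Z2 - Z1) / (Z2 + Z1)
Numerator: Z2 - Z1 = 107.4 - 539.4 = -432.0
Denominator: Z2 + Z1 = 107.4 + 539.4 = 646.8
R = -432.0 / 646.8 = -0.6679

-0.6679


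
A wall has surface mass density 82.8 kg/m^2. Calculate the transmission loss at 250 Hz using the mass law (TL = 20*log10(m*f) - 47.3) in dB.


Given values:
  m = 82.8 kg/m^2, f = 250 Hz
Formula: TL = 20 * log10(m * f) - 47.3
Compute m * f = 82.8 * 250 = 20700.0
Compute log10(20700.0) = 4.31597
Compute 20 * 4.31597 = 86.3194
TL = 86.3194 - 47.3 = 39.02

39.02 dB


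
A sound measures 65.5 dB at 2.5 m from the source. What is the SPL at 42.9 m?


Given values:
  SPL1 = 65.5 dB, r1 = 2.5 m, r2 = 42.9 m
Formula: SPL2 = SPL1 - 20 * log10(r2 / r1)
Compute ratio: r2 / r1 = 42.9 / 2.5 = 17.16
Compute log10: log10(17.16) = 1.234517
Compute drop: 20 * 1.234517 = 24.6903
SPL2 = 65.5 - 24.6903 = 40.81

40.81 dB


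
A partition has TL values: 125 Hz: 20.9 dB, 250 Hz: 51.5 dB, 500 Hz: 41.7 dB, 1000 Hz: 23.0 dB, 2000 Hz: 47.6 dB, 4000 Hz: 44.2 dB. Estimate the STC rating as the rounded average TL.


Given TL values at each frequency:
  125 Hz: 20.9 dB
  250 Hz: 51.5 dB
  500 Hz: 41.7 dB
  1000 Hz: 23.0 dB
  2000 Hz: 47.6 dB
  4000 Hz: 44.2 dB
Formula: STC ~ round(average of TL values)
Sum = 20.9 + 51.5 + 41.7 + 23.0 + 47.6 + 44.2 = 228.9
Average = 228.9 / 6 = 38.15
Rounded: 38

38


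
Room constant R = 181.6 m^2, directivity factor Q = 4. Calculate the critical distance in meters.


Given values:
  R = 181.6 m^2, Q = 4
Formula: d_c = 0.141 * sqrt(Q * R)
Compute Q * R = 4 * 181.6 = 726.4
Compute sqrt(726.4) = 26.9518
d_c = 0.141 * 26.9518 = 3.8

3.8 m


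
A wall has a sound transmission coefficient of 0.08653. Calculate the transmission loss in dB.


Given values:
  tau = 0.08653
Formula: TL = 10 * log10(1 / tau)
Compute 1 / tau = 1 / 0.08653 = 11.5567
Compute log10(11.5567) = 1.062834
TL = 10 * 1.062834 = 10.63

10.63 dB


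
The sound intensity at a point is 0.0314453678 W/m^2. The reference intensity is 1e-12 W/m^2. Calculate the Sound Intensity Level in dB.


Given values:
  I = 0.0314453678 W/m^2
  I_ref = 1e-12 W/m^2
Formula: SIL = 10 * log10(I / I_ref)
Compute ratio: I / I_ref = 31445367800
Compute log10: log10(31445367800) = 10.497557
Multiply: SIL = 10 * 10.497557 = 104.98

104.98 dB


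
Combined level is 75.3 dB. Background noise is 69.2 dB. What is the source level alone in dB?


Given values:
  L_total = 75.3 dB, L_bg = 69.2 dB
Formula: L_source = 10 * log10(10^(L_total/10) - 10^(L_bg/10))
Convert to linear:
  10^(75.3/10) = 33884415.6139
  10^(69.2/10) = 8317637.711
Difference: 33884415.6139 - 8317637.711 = 25566777.9029
L_source = 10 * log10(25566777.9029) = 74.08

74.08 dB


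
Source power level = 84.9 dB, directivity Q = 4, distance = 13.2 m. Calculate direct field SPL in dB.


Given values:
  Lw = 84.9 dB, Q = 4, r = 13.2 m
Formula: SPL = Lw + 10 * log10(Q / (4 * pi * r^2))
Compute 4 * pi * r^2 = 4 * pi * 13.2^2 = 2189.5644
Compute Q / denom = 4 / 2189.5644 = 0.00182685
Compute 10 * log10(0.00182685) = -27.383
SPL = 84.9 + (-27.383) = 57.52

57.52 dB


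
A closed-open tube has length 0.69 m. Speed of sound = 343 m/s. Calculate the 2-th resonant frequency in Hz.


Given values:
  Tube type: closed-open, L = 0.69 m, c = 343 m/s, n = 2
Formula: f_n = (2n - 1) * c / (4 * L)
Compute 2n - 1 = 2*2 - 1 = 3
Compute 4 * L = 4 * 0.69 = 2.76
f = 3 * 343 / 2.76
f = 372.83

372.83 Hz


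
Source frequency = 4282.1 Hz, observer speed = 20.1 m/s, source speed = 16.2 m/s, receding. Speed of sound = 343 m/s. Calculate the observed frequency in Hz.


Given values:
  f_s = 4282.1 Hz, v_o = 20.1 m/s, v_s = 16.2 m/s
  Direction: receding
Formula: f_o = f_s * (c - v_o) / (c + v_s)
Numerator: c - v_o = 343 - 20.1 = 322.9
Denominator: c + v_s = 343 + 16.2 = 359.2
f_o = 4282.1 * 322.9 / 359.2 = 3849.36

3849.36 Hz


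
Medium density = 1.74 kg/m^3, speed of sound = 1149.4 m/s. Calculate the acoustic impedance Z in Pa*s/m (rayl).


Given values:
  rho = 1.74 kg/m^3
  c = 1149.4 m/s
Formula: Z = rho * c
Z = 1.74 * 1149.4
Z = 1999.96

1999.96 rayl


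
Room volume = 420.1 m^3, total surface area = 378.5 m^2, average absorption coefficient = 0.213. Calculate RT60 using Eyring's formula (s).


Given values:
  V = 420.1 m^3, S = 378.5 m^2, alpha = 0.213
Formula: RT60 = 0.161 * V / (-S * ln(1 - alpha))
Compute ln(1 - 0.213) = ln(0.787) = -0.239527
Denominator: -378.5 * -0.239527 = 90.661
Numerator: 0.161 * 420.1 = 67.6361
RT60 = 67.6361 / 90.661 = 0.746

0.746 s


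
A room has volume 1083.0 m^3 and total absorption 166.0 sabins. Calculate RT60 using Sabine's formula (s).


Given values:
  V = 1083.0 m^3
  A = 166.0 sabins
Formula: RT60 = 0.161 * V / A
Numerator: 0.161 * 1083.0 = 174.363
RT60 = 174.363 / 166.0 = 1.05

1.05 s


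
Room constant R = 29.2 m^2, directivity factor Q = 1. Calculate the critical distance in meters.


Given values:
  R = 29.2 m^2, Q = 1
Formula: d_c = 0.141 * sqrt(Q * R)
Compute Q * R = 1 * 29.2 = 29.2
Compute sqrt(29.2) = 5.4037
d_c = 0.141 * 5.4037 = 0.762

0.762 m


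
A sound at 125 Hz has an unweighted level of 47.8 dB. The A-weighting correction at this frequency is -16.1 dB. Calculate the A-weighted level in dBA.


Given values:
  SPL = 47.8 dB
  A-weighting at 125 Hz = -16.1 dB
Formula: L_A = SPL + A_weight
L_A = 47.8 + (-16.1)
L_A = 31.7

31.7 dBA


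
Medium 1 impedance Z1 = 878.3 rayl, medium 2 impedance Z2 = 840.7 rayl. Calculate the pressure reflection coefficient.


Given values:
  Z1 = 878.3 rayl, Z2 = 840.7 rayl
Formula: R = (Z2 - Z1) / (Z2 + Z1)
Numerator: Z2 - Z1 = 840.7 - 878.3 = -37.6
Denominator: Z2 + Z1 = 840.7 + 878.3 = 1719.0
R = -37.6 / 1719.0 = -0.0219

-0.0219


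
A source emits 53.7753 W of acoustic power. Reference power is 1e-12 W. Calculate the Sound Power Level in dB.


Given values:
  W = 53.7753 W
  W_ref = 1e-12 W
Formula: SWL = 10 * log10(W / W_ref)
Compute ratio: W / W_ref = 53775300000000
Compute log10: log10(53775300000000) = 13.730583
Multiply: SWL = 10 * 13.730583 = 137.31

137.31 dB


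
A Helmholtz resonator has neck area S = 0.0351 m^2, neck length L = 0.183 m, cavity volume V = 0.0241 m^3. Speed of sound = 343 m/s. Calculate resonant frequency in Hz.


Given values:
  S = 0.0351 m^2, L = 0.183 m, V = 0.0241 m^3, c = 343 m/s
Formula: f = (c / (2*pi)) * sqrt(S / (V * L))
Compute V * L = 0.0241 * 0.183 = 0.0044103
Compute S / (V * L) = 0.0351 / 0.0044103 = 7.9586
Compute sqrt(7.9586) = 2.821099
Compute c / (2*pi) = 343 / 6.283185 = 54.590148
f = 54.590148 * 2.821099 = 154.0

154.0 Hz


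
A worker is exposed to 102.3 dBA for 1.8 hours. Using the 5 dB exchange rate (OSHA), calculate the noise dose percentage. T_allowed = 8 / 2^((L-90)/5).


Given values:
  L = 102.3 dBA, T = 1.8 hours
Formula: T_allowed = 8 / 2^((L - 90) / 5)
Compute exponent: (102.3 - 90) / 5 = 2.46
Compute 2^(2.46) = 5.502167
T_allowed = 8 / 5.502167 = 1.453973 hours
Dose = (T / T_allowed) * 100
Dose = (1.8 / 1.453973) * 100 = 123.8

123.8 %


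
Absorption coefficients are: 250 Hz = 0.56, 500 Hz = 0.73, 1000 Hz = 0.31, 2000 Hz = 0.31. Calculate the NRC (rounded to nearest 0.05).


Given values:
  a_250 = 0.56, a_500 = 0.73
  a_1000 = 0.31, a_2000 = 0.31
Formula: NRC = (a250 + a500 + a1000 + a2000) / 4
Sum = 0.56 + 0.73 + 0.31 + 0.31 = 1.91
NRC = 1.91 / 4 = 0.4775
Rounded to nearest 0.05: 0.5

0.5


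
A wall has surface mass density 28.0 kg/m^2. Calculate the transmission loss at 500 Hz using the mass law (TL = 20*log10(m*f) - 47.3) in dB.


Given values:
  m = 28.0 kg/m^2, f = 500 Hz
Formula: TL = 20 * log10(m * f) - 47.3
Compute m * f = 28.0 * 500 = 14000.0
Compute log10(14000.0) = 4.146128
Compute 20 * 4.146128 = 82.9226
TL = 82.9226 - 47.3 = 35.62

35.62 dB


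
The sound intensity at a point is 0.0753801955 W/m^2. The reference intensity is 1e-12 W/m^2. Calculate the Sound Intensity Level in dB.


Given values:
  I = 0.0753801955 W/m^2
  I_ref = 1e-12 W/m^2
Formula: SIL = 10 * log10(I / I_ref)
Compute ratio: I / I_ref = 75380195500
Compute log10: log10(75380195500) = 10.877257
Multiply: SIL = 10 * 10.877257 = 108.77

108.77 dB


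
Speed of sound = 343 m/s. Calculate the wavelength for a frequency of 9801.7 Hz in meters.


Given values:
  c = 343 m/s, f = 9801.7 Hz
Formula: lambda = c / f
lambda = 343 / 9801.7
lambda = 0.035

0.035 m


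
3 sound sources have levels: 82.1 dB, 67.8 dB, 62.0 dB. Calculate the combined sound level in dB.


Formula: L_total = 10 * log10( sum(10^(Li/10)) )
  Source 1: 10^(82.1/10) = 162181009.7359
  Source 2: 10^(67.8/10) = 6025595.8607
  Source 3: 10^(62.0/10) = 1584893.1925
Sum of linear values = 169791498.7891
L_total = 10 * log10(169791498.7891) = 82.3

82.3 dB


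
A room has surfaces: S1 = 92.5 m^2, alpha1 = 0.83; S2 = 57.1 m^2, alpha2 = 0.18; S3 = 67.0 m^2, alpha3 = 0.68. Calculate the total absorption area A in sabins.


Given surfaces:
  Surface 1: 92.5 * 0.83 = 76.775
  Surface 2: 57.1 * 0.18 = 10.278
  Surface 3: 67.0 * 0.68 = 45.56
Formula: A = sum(Si * alpha_i)
A = 76.775 + 10.278 + 45.56
A = 132.61

132.61 sabins


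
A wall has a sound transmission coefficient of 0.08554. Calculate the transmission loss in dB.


Given values:
  tau = 0.08554
Formula: TL = 10 * log10(1 / tau)
Compute 1 / tau = 1 / 0.08554 = 11.6904
Compute log10(11.6904) = 1.067829
TL = 10 * 1.067829 = 10.68

10.68 dB


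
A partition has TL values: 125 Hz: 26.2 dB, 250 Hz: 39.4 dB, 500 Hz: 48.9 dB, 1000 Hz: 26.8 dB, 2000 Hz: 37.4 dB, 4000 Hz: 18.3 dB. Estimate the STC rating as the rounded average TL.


Given TL values at each frequency:
  125 Hz: 26.2 dB
  250 Hz: 39.4 dB
  500 Hz: 48.9 dB
  1000 Hz: 26.8 dB
  2000 Hz: 37.4 dB
  4000 Hz: 18.3 dB
Formula: STC ~ round(average of TL values)
Sum = 26.2 + 39.4 + 48.9 + 26.8 + 37.4 + 18.3 = 197.0
Average = 197.0 / 6 = 32.83
Rounded: 33

33


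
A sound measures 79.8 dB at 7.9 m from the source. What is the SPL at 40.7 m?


Given values:
  SPL1 = 79.8 dB, r1 = 7.9 m, r2 = 40.7 m
Formula: SPL2 = SPL1 - 20 * log10(r2 / r1)
Compute ratio: r2 / r1 = 40.7 / 7.9 = 5.1519
Compute log10: log10(5.1519) = 0.711967
Compute drop: 20 * 0.711967 = 14.2393
SPL2 = 79.8 - 14.2393 = 65.56

65.56 dB


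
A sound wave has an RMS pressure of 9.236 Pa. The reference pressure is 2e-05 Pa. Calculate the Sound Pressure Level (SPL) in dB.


Given values:
  p = 9.236 Pa
  p_ref = 2e-05 Pa
Formula: SPL = 20 * log10(p / p_ref)
Compute ratio: p / p_ref = 9.236 / 2e-05 = 461800
Compute log10: log10(461800) = 5.664454
Multiply: SPL = 20 * 5.664454 = 113.29

113.29 dB


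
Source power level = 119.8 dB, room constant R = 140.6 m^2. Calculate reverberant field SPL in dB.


Given values:
  Lw = 119.8 dB, R = 140.6 m^2
Formula: SPL = Lw + 10 * log10(4 / R)
Compute 4 / R = 4 / 140.6 = 0.02845
Compute 10 * log10(0.02845) = -15.4592
SPL = 119.8 + (-15.4592) = 104.34

104.34 dB


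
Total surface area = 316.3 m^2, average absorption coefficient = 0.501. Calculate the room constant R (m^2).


Given values:
  S = 316.3 m^2, alpha = 0.501
Formula: R = S * alpha / (1 - alpha)
Numerator: 316.3 * 0.501 = 158.4663
Denominator: 1 - 0.501 = 0.499
R = 158.4663 / 0.499 = 317.57

317.57 m^2


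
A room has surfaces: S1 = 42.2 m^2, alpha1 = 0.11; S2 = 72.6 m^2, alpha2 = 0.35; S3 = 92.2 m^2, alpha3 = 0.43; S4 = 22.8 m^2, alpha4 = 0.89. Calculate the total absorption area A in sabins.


Given surfaces:
  Surface 1: 42.2 * 0.11 = 4.642
  Surface 2: 72.6 * 0.35 = 25.41
  Surface 3: 92.2 * 0.43 = 39.646
  Surface 4: 22.8 * 0.89 = 20.292
Formula: A = sum(Si * alpha_i)
A = 4.642 + 25.41 + 39.646 + 20.292
A = 89.99

89.99 sabins


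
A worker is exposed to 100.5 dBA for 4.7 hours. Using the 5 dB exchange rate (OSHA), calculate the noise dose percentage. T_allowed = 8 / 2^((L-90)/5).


Given values:
  L = 100.5 dBA, T = 4.7 hours
Formula: T_allowed = 8 / 2^((L - 90) / 5)
Compute exponent: (100.5 - 90) / 5 = 2.1
Compute 2^(2.1) = 4.287094
T_allowed = 8 / 4.287094 = 1.866066 hours
Dose = (T / T_allowed) * 100
Dose = (4.7 / 1.866066) * 100 = 251.87

251.87 %


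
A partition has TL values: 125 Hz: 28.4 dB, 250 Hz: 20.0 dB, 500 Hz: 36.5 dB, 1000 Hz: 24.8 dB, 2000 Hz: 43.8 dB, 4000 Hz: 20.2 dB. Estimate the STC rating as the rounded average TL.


Given TL values at each frequency:
  125 Hz: 28.4 dB
  250 Hz: 20.0 dB
  500 Hz: 36.5 dB
  1000 Hz: 24.8 dB
  2000 Hz: 43.8 dB
  4000 Hz: 20.2 dB
Formula: STC ~ round(average of TL values)
Sum = 28.4 + 20.0 + 36.5 + 24.8 + 43.8 + 20.2 = 173.7
Average = 173.7 / 6 = 28.95
Rounded: 29

29


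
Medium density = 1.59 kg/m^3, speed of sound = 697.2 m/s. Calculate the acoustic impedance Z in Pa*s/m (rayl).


Given values:
  rho = 1.59 kg/m^3
  c = 697.2 m/s
Formula: Z = rho * c
Z = 1.59 * 697.2
Z = 1108.55

1108.55 rayl


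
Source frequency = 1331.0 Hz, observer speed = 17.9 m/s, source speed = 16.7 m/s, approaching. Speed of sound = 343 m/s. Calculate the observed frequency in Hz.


Given values:
  f_s = 1331.0 Hz, v_o = 17.9 m/s, v_s = 16.7 m/s
  Direction: approaching
Formula: f_o = f_s * (c + v_o) / (c - v_s)
Numerator: c + v_o = 343 + 17.9 = 360.9
Denominator: c - v_s = 343 - 16.7 = 326.3
f_o = 1331.0 * 360.9 / 326.3 = 1472.14

1472.14 Hz


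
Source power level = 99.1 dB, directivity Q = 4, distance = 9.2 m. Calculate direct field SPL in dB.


Given values:
  Lw = 99.1 dB, Q = 4, r = 9.2 m
Formula: SPL = Lw + 10 * log10(Q / (4 * pi * r^2))
Compute 4 * pi * r^2 = 4 * pi * 9.2^2 = 1063.6176
Compute Q / denom = 4 / 1063.6176 = 0.00376075
Compute 10 * log10(0.00376075) = -24.2473
SPL = 99.1 + (-24.2473) = 74.85

74.85 dB


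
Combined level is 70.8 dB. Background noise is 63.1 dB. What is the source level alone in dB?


Given values:
  L_total = 70.8 dB, L_bg = 63.1 dB
Formula: L_source = 10 * log10(10^(L_total/10) - 10^(L_bg/10))
Convert to linear:
  10^(70.8/10) = 12022644.3462
  10^(63.1/10) = 2041737.9447
Difference: 12022644.3462 - 2041737.9447 = 9980906.4015
L_source = 10 * log10(9980906.4015) = 69.99

69.99 dB


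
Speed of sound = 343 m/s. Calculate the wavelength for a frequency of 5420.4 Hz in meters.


Given values:
  c = 343 m/s, f = 5420.4 Hz
Formula: lambda = c / f
lambda = 343 / 5420.4
lambda = 0.0633

0.0633 m


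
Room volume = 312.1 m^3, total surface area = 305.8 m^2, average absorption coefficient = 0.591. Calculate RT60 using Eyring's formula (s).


Given values:
  V = 312.1 m^3, S = 305.8 m^2, alpha = 0.591
Formula: RT60 = 0.161 * V / (-S * ln(1 - alpha))
Compute ln(1 - 0.591) = ln(0.409) = -0.89404
Denominator: -305.8 * -0.89404 = 273.3974
Numerator: 0.161 * 312.1 = 50.2481
RT60 = 50.2481 / 273.3974 = 0.184

0.184 s


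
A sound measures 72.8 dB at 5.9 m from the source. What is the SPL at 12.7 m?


Given values:
  SPL1 = 72.8 dB, r1 = 5.9 m, r2 = 12.7 m
Formula: SPL2 = SPL1 - 20 * log10(r2 / r1)
Compute ratio: r2 / r1 = 12.7 / 5.9 = 2.1525
Compute log10: log10(2.1525) = 0.332943
Compute drop: 20 * 0.332943 = 6.6589
SPL2 = 72.8 - 6.6589 = 66.14

66.14 dB


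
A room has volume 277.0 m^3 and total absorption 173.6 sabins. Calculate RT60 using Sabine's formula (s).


Given values:
  V = 277.0 m^3
  A = 173.6 sabins
Formula: RT60 = 0.161 * V / A
Numerator: 0.161 * 277.0 = 44.597
RT60 = 44.597 / 173.6 = 0.257

0.257 s


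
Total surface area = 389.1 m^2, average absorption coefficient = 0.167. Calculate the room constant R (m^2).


Given values:
  S = 389.1 m^2, alpha = 0.167
Formula: R = S * alpha / (1 - alpha)
Numerator: 389.1 * 0.167 = 64.9797
Denominator: 1 - 0.167 = 0.833
R = 64.9797 / 0.833 = 78.01

78.01 m^2
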